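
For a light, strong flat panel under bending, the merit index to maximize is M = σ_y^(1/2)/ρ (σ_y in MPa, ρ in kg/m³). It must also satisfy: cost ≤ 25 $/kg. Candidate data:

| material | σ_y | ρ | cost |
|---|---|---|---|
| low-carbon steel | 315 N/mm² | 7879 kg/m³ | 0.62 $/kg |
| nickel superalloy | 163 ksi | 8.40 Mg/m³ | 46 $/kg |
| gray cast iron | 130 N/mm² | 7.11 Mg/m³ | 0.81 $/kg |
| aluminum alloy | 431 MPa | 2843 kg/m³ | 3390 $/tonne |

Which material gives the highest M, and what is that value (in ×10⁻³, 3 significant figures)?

Screen on constraints: cost ≤ 25 $/kg. Survivors: low-carbon steel, gray cast iron, aluminum alloy.
In SI units:
  low-carbon steel: σ_y = 315.0 MPa, ρ = 7879 kg/m³
  gray cast iron: σ_y = 130.0 MPa, ρ = 7110 kg/m³
  aluminum alloy: σ_y = 431.0 MPa, ρ = 2843 kg/m³
  aluminum alloy: M = 7.30×10⁻³
  low-carbon steel: M = 2.25×10⁻³
  gray cast iron: M = 1.60×10⁻³
Highest index: aluminum alloy.

aluminum alloy, M = 7.30×10⁻³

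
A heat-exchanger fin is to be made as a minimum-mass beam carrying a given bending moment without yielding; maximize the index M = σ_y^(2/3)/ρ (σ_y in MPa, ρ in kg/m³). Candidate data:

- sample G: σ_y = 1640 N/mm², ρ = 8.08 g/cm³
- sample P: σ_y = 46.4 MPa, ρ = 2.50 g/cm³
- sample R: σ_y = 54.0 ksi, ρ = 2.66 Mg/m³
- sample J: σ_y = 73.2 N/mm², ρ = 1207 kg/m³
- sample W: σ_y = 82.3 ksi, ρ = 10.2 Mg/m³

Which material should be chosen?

sample R

Normalizing units and computing the index:
  sample G: σ_y = 1640 MPa, ρ = 8080 kg/m³
  sample P: σ_y = 46.40 MPa, ρ = 2500 kg/m³
  sample R: σ_y = 372.3 MPa, ρ = 2660 kg/m³
  sample J: σ_y = 73.20 MPa, ρ = 1207 kg/m³
  sample W: σ_y = 567.4 MPa, ρ = 10200 kg/m³
  sample R: M = 19.5×10⁻³
  sample G: M = 17.2×10⁻³
  sample J: M = 14.5×10⁻³
  sample W: M = 6.72×10⁻³
  sample P: M = 5.17×10⁻³
Sample R ranks first.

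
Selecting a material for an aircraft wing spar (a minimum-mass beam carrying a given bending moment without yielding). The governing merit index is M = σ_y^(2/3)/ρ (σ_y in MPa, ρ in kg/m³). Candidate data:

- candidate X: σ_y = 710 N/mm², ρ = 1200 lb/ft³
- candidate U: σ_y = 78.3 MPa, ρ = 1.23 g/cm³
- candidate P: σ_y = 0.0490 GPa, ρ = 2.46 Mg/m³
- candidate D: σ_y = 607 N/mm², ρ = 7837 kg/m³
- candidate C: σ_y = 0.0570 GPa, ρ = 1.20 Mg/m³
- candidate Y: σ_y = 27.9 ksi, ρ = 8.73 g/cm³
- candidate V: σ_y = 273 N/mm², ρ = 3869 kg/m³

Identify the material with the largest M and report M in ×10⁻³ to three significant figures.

candidate U, M = 14.9×10⁻³

Convert each candidate to consistent units, then evaluate M:
  candidate X: σ_y = 710.0 MPa, ρ = 19220 kg/m³
  candidate U: σ_y = 78.30 MPa, ρ = 1230 kg/m³
  candidate P: σ_y = 49.00 MPa, ρ = 2460 kg/m³
  candidate D: σ_y = 607.0 MPa, ρ = 7837 kg/m³
  candidate C: σ_y = 57.00 MPa, ρ = 1200 kg/m³
  candidate Y: σ_y = 192.4 MPa, ρ = 8730 kg/m³
  candidate V: σ_y = 273.0 MPa, ρ = 3869 kg/m³
  candidate U: M = 14.9×10⁻³
  candidate C: M = 12.3×10⁻³
  candidate V: M = 10.9×10⁻³
  candidate D: M = 9.15×10⁻³
  candidate P: M = 5.44×10⁻³
  candidate X: M = 4.14×10⁻³
  candidate Y: M = 3.82×10⁻³
Highest index: candidate U.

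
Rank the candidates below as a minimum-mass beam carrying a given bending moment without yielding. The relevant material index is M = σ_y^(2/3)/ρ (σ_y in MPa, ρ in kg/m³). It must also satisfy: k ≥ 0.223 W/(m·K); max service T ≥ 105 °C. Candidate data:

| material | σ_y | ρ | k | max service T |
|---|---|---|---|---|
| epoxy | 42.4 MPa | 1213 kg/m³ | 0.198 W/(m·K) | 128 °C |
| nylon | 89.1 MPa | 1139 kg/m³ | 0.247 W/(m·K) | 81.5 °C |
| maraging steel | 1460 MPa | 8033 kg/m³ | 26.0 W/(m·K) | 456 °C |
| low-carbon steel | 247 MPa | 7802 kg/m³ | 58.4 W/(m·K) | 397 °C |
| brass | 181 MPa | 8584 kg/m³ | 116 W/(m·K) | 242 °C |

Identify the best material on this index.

maraging steel

Screen on constraints: k ≥ 0.223 W/(m·K); max service T ≥ 105 °C. Survivors: maraging steel, low-carbon steel, brass.
Evaluate M for each candidate:
  maraging steel: M = 16.0×10⁻³
  low-carbon steel: M = 5.05×10⁻³
  brass: M = 3.73×10⁻³
Highest index: maraging steel.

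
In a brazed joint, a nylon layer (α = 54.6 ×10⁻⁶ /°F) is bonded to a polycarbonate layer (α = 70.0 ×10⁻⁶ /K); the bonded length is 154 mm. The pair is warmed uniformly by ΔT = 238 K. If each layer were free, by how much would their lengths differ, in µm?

nylon: α = 54.6×10⁻⁶/°F × 9/5 = 98.3×10⁻⁶/K.
Δα = |98.3 − 70.0|×10⁻⁶/K = 28.3×10⁻⁶/K.
ΔL_mismatch = Δα·L·ΔT = 28.3×10⁻⁶ × 154.0 mm × 238.0 K = 1040 µm.

1040 µm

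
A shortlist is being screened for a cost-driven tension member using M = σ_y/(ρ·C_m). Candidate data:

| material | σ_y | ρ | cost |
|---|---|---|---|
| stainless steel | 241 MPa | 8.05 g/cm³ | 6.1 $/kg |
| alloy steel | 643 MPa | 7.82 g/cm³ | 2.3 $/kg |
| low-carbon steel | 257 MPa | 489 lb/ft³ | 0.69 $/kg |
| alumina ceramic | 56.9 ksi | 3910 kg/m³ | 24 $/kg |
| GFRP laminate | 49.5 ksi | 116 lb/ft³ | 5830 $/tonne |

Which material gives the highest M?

low-carbon steel

In SI units:
  stainless steel: σ_y = 241.0 MPa, ρ = 8050 kg/m³, cost = 6.100 $/kg
  alloy steel: σ_y = 643.0 MPa, ρ = 7820 kg/m³, cost = 2.300 $/kg
  low-carbon steel: σ_y = 257.0 MPa, ρ = 7833 kg/m³, cost = 0.6900 $/kg
  alumina ceramic: σ_y = 392.3 MPa, ρ = 3910 kg/m³, cost = 24.00 $/kg
  GFRP laminate: σ_y = 341.3 MPa, ρ = 1858 kg/m³, cost = 5.830 $/kg
  low-carbon steel: M = 47.6 kN·m per $
  alloy steel: M = 35.8 kN·m per $
  GFRP laminate: M = 31.5 kN·m per $
  stainless steel: M = 4.91 kN·m per $
  alumina ceramic: M = 4.18 kN·m per $
Low-carbon steel has the largest M.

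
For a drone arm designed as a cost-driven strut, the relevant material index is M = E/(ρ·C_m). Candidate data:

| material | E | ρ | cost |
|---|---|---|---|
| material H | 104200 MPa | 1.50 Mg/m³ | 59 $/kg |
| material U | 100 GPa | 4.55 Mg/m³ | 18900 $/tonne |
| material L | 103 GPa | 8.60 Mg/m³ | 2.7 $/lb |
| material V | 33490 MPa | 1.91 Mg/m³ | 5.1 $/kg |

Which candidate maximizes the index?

Putting every candidate on a common basis:
  material H: E = 104.2 GPa, ρ = 1500 kg/m³, cost = 59.00 $/kg
  material U: E = 100.0 GPa, ρ = 4550 kg/m³, cost = 18.90 $/kg
  material L: E = 103.0 GPa, ρ = 8600 kg/m³, cost = 5.952 $/kg
  material V: E = 33.49 GPa, ρ = 1910 kg/m³, cost = 5.100 $/kg
  material V: M = 3.44 MN·m per $
  material L: M = 2.01 MN·m per $
  material H: M = 1.18 MN·m per $
  material U: M = 1.16 MN·m per $
Material V has the largest M.

material V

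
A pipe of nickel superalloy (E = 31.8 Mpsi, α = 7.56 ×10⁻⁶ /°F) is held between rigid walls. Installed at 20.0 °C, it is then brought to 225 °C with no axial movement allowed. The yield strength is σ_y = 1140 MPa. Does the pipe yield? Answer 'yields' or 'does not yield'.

does not yield

E = 31.8 Mpsi = 219.3 GPa.
α = 7.56×10⁻⁶/°F × 9/5 = 13.6×10⁻⁶/K.
ΔT = 205.0 K. Constrained thermal stress σ = E·α·ΔT = 219.3×10³ MPa × 13.6×10⁻⁶ × 205.0 = 612 MPa (compressive).
Compare to σ_y = 1140 MPa: σ < σ_y, so it does not yield.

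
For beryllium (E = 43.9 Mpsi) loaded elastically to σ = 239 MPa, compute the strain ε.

7.90×10⁻⁴

E = 43.9 Mpsi = 302.7 GPa = 302700 MPa.
ε = σ/E = 239 / 302700 = 7.90×10⁻⁴.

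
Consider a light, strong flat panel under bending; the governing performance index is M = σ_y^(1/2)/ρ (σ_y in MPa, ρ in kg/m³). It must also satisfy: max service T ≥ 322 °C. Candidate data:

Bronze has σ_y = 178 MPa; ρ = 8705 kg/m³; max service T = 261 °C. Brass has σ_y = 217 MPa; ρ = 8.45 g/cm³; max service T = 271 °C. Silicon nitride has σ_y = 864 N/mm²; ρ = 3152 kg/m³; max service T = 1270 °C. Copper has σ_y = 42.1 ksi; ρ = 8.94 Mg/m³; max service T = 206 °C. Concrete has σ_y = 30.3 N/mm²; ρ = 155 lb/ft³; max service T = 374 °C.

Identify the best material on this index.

silicon nitride

Screen on constraints: max service T ≥ 322 °C. Survivors: silicon nitride, concrete.
Convert each candidate to consistent units, then evaluate M:
  silicon nitride: σ_y = 864.0 MPa, ρ = 3152 kg/m³
  concrete: σ_y = 30.30 MPa, ρ = 2483 kg/m³
  silicon nitride: M = 9.33×10⁻³
  concrete: M = 2.22×10⁻³
Silicon nitride ranks first.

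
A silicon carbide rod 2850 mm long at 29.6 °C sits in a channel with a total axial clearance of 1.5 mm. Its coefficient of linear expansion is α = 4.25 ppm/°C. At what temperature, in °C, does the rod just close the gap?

153 °C

α·L₀·ΔT = 1.5 mm ⇒ ΔT = 1.5 / (4.25×10⁻⁶ × 2850.0) = 123.8 K.
T = 29.6 + 123.8 = 153.4 °C.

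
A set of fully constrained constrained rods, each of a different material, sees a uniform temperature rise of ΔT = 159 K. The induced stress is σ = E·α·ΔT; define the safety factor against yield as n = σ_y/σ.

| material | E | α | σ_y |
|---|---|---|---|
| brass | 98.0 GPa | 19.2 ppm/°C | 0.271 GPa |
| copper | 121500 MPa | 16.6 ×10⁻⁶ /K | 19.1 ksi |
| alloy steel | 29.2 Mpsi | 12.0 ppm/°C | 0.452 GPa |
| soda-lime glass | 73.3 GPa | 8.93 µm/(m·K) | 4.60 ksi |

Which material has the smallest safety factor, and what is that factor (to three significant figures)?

Converting E to GPa, α to ×10⁻⁶/K, σ_y to MPa, then σ and n for each:
  brass: E = 98.00, α = 19.2, σ_y = 271.0 → σ = 299 MPa, n = 0.906
  copper: E = 121.5, α = 16.6, σ_y = 131.7 → σ = 321 MPa, n = 0.411
  alloy steel: E = 201.3, α = 12.0, σ_y = 452.0 → σ = 384 MPa, n = 1.18
  soda-lime glass: E = 73.30, α = 8.93, σ_y = 31.72 → σ = 104 MPa, n = 0.305
The minimum is soda-lime glass at n = 0.305.

soda-lime glass, n = 0.305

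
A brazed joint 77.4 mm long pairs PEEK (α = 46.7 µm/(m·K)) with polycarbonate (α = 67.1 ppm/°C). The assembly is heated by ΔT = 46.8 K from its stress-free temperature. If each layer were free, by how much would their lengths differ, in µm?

73.9 µm

Δα = |46.7 − 67.1|×10⁻⁶/K = 20.4×10⁻⁶/K.
ΔL_mismatch = Δα·L·ΔT = 20.4×10⁻⁶ × 77.4 mm × 46.8 K = 73.9 µm.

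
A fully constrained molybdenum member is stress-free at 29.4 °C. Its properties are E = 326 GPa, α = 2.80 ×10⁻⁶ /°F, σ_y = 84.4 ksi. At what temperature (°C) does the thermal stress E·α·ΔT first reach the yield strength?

384 °C

α = 2.80×10⁻⁶/°F × 9/5 = 5.04×10⁻⁶/K.
σ_y = 84.4 ksi = 581.9 MPa.
E·α·ΔT = 581.9 MPa ⇒ ΔT = 581.9 / (326.0×10³ × 5.04×10⁻⁶) = 354.2 K.
T = 29.4 + 354.2 = 383.6 °C.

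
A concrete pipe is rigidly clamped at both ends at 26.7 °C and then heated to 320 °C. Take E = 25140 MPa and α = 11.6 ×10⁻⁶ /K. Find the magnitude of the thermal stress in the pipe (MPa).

85.5 MPa

E = 25140 MPa = 25.14 GPa.
ΔT = 293.3 K. Constrained thermal stress σ = E·α·ΔT = 25.14×10³ MPa × 11.6×10⁻⁶ × 293.3 = 85.5 MPa (compressive).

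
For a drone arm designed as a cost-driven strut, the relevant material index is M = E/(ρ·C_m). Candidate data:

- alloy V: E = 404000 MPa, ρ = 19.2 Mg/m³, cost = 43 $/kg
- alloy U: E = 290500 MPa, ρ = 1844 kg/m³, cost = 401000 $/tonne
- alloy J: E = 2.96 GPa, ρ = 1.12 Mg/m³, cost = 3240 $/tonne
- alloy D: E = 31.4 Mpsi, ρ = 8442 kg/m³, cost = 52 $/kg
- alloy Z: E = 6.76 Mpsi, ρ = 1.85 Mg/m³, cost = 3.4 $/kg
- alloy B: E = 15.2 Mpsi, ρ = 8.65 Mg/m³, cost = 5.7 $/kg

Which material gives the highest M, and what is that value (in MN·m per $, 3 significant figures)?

alloy Z, M = 7.41 MN·m per $

After converting to SI:
  alloy V: E = 404.0 GPa, ρ = 19200 kg/m³, cost = 43.00 $/kg
  alloy U: E = 290.5 GPa, ρ = 1844 kg/m³, cost = 401.0 $/kg
  alloy J: E = 2.960 GPa, ρ = 1120 kg/m³, cost = 3.240 $/kg
  alloy D: E = 216.5 GPa, ρ = 8442 kg/m³, cost = 52.00 $/kg
  alloy Z: E = 46.61 GPa, ρ = 1850 kg/m³, cost = 3.400 $/kg
  alloy B: E = 104.8 GPa, ρ = 8650 kg/m³, cost = 5.700 $/kg
  alloy Z: M = 7.41 MN·m per $
  alloy B: M = 2.13 MN·m per $
  alloy J: M = 0.816 MN·m per $
  alloy D: M = 0.493 MN·m per $
  alloy V: M = 0.489 MN·m per $
  alloy U: M = 0.393 MN·m per $
Highest index: alloy Z.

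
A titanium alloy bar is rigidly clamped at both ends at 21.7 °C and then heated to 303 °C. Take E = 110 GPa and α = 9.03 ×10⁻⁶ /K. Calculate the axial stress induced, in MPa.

ΔT = 281.3 K. Constrained thermal stress σ = E·α·ΔT = 110.0×10³ MPa × 9.03×10⁻⁶ × 281.3 = 279 MPa (compressive).

279 MPa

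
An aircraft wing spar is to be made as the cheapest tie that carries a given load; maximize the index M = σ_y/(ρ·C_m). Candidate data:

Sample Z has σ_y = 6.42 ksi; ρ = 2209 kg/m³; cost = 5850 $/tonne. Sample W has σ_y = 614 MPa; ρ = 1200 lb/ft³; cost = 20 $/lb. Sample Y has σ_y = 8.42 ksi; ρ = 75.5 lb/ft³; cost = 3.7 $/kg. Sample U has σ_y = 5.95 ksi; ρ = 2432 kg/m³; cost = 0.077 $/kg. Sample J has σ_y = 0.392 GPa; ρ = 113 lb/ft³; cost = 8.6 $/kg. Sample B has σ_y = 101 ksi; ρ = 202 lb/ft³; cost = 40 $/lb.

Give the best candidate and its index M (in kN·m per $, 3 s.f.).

In SI units:
  sample Z: σ_y = 44.26 MPa, ρ = 2209 kg/m³, cost = 5.850 $/kg
  sample W: σ_y = 614.0 MPa, ρ = 19220 kg/m³, cost = 44.09 $/kg
  sample Y: σ_y = 58.05 MPa, ρ = 1209 kg/m³, cost = 3.700 $/kg
  sample U: σ_y = 41.02 MPa, ρ = 2432 kg/m³, cost = 0.07700 $/kg
  sample J: σ_y = 392.0 MPa, ρ = 1810 kg/m³, cost = 8.600 $/kg
  sample B: σ_y = 696.4 MPa, ρ = 3236 kg/m³, cost = 88.18 $/kg
  sample U: M = 219 kN·m per $
  sample J: M = 25.2 kN·m per $
  sample Y: M = 13.0 kN·m per $
  sample Z: M = 3.43 kN·m per $
  sample B: M = 2.44 kN·m per $
  sample W: M = 0.724 kN·m per $
Highest index: sample U.

sample U, M = 219 kN·m per $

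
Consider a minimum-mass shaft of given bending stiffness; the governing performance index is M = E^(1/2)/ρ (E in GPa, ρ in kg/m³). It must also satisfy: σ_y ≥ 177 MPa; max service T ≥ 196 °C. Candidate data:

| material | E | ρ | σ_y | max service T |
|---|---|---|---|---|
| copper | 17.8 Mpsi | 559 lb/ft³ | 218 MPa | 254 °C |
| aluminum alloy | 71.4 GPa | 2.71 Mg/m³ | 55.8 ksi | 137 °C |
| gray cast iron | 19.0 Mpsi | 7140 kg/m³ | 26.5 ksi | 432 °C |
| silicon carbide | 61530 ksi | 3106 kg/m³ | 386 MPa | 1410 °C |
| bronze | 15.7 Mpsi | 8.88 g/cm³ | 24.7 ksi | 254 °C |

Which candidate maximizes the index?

Screen on constraints: σ_y ≥ 177 MPa; max service T ≥ 196 °C. Survivors: copper, gray cast iron, silicon carbide.
After converting to SI:
  copper: E = 122.7 GPa, ρ = 8954 kg/m³
  gray cast iron: E = 131.0 GPa, ρ = 7140 kg/m³
  silicon carbide: E = 424.2 GPa, ρ = 3106 kg/m³
  silicon carbide: M = 6.63×10⁻³
  gray cast iron: M = 1.60×10⁻³
  copper: M = 1.24×10⁻³
Highest index: silicon carbide.

silicon carbide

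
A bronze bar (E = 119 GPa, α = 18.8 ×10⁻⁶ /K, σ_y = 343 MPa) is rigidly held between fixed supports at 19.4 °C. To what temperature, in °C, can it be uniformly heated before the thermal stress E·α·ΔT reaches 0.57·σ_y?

E·α·ΔT = 195.5 MPa ⇒ ΔT = 195.5 / (119.0×10³ × 18.8×10⁻⁶) = 87.39 K.
T = 19.4 + 87.39 = 106.8 °C.

107 °C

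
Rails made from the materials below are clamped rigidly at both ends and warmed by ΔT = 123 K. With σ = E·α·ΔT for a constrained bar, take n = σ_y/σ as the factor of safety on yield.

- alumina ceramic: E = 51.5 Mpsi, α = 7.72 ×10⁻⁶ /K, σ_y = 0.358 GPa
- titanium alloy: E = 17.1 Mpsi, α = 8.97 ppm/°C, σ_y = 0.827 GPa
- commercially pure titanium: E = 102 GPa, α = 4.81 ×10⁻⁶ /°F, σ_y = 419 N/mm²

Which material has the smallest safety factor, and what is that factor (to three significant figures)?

Per material, after unit conversion:
  alumina ceramic: E = 355.1, α = 7.72, σ_y = 358.0 → σ = 337 MPa, n = 1.06
  titanium alloy: E = 117.9, α = 8.97, σ_y = 827.0 → σ = 130 MPa, n = 6.36
  commercially pure titanium: E = 102.0, α = 8.66, σ_y = 419.0 → σ = 109 MPa, n = 3.86
Alumina ceramic has the lowest safety factor, n = 1.06.

alumina ceramic, n = 1.06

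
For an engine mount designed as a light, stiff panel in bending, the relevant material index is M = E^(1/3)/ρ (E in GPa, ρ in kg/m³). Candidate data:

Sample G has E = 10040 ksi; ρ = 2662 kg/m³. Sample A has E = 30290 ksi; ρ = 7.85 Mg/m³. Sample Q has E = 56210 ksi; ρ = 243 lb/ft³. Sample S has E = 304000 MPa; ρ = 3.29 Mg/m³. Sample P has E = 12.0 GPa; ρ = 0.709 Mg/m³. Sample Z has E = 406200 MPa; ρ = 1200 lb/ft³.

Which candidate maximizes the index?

sample P

In SI units:
  sample G: E = 69.22 GPa, ρ = 2662 kg/m³
  sample A: E = 208.8 GPa, ρ = 7850 kg/m³
  sample Q: E = 387.6 GPa, ρ = 3892 kg/m³
  sample S: E = 304.0 GPa, ρ = 3290 kg/m³
  sample P: E = 12.00 GPa, ρ = 709.0 kg/m³
  sample Z: E = 406.2 GPa, ρ = 19220 kg/m³
  sample P: M = 3.23×10⁻³
  sample S: M = 2.04×10⁻³
  sample Q: M = 1.87×10⁻³
  sample G: M = 1.54×10⁻³
  sample A: M = 0.756×10⁻³
  sample Z: M = 0.385×10⁻³
The maximum is for sample P.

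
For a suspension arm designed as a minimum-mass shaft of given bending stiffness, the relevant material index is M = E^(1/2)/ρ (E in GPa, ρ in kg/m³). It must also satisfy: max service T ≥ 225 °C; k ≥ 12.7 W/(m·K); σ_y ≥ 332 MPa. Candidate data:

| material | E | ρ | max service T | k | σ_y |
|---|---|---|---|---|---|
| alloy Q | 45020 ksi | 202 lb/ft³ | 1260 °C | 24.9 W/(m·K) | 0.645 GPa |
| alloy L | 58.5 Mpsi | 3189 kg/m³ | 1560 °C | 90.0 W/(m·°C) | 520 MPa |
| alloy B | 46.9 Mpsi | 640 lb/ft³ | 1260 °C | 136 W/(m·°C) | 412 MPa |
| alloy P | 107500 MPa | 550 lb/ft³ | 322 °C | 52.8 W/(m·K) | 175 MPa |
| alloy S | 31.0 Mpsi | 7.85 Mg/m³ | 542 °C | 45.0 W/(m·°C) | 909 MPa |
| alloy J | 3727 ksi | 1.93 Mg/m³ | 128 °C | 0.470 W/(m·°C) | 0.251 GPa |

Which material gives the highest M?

Screen on constraints: max service T ≥ 225 °C; k ≥ 12.7 W/(m·K); σ_y ≥ 332 MPa. Survivors: alloy Q, alloy L, alloy B, alloy S.
Convert each candidate to consistent units, then evaluate M:
  alloy Q: E = 310.4 GPa, ρ = 3236 kg/m³
  alloy L: E = 403.3 GPa, ρ = 3189 kg/m³
  alloy B: E = 323.4 GPa, ρ = 10250 kg/m³
  alloy S: E = 213.7 GPa, ρ = 7850 kg/m³
  alloy L: M = 6.30×10⁻³
  alloy Q: M = 5.44×10⁻³
  alloy S: M = 1.86×10⁻³
  alloy B: M = 1.75×10⁻³
Alloy L ranks first.

alloy L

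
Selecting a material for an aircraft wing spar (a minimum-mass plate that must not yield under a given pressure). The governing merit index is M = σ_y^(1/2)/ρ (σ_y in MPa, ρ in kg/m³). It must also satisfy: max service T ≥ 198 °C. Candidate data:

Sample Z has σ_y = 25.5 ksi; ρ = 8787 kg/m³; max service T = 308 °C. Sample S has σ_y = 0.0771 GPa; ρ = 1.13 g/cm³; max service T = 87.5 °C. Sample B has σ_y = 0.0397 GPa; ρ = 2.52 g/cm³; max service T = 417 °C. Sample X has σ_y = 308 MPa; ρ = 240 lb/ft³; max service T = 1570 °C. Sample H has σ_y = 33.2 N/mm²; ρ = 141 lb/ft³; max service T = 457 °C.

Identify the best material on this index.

Screen on constraints: max service T ≥ 198 °C. Survivors: sample Z, sample B, sample X, sample H.
Convert each candidate to consistent units, then evaluate M:
  sample Z: σ_y = 175.8 MPa, ρ = 8787 kg/m³
  sample B: σ_y = 39.70 MPa, ρ = 2520 kg/m³
  sample X: σ_y = 308.0 MPa, ρ = 3844 kg/m³
  sample H: σ_y = 33.20 MPa, ρ = 2259 kg/m³
  sample X: M = 4.57×10⁻³
  sample H: M = 2.55×10⁻³
  sample B: M = 2.50×10⁻³
  sample Z: M = 1.51×10⁻³
Highest index: sample X.

sample X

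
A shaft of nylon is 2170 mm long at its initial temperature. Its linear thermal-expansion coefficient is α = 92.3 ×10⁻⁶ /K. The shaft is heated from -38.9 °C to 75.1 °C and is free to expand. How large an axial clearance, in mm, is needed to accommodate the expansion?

22.8 mm

ΔT = 75.1 − (-38.9) = 114.0 K.
ΔL = α·L₀·ΔT = 92.3×10⁻⁶ × 2170 mm × 114.0 K = 22.8 mm.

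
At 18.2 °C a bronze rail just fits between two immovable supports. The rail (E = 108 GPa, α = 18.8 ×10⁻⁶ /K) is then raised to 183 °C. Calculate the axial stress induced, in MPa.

335 MPa

ΔT = 164.8 K. Constrained thermal stress σ = E·α·ΔT = 108.0×10³ MPa × 18.8×10⁻⁶ × 164.8 = 335 MPa (compressive).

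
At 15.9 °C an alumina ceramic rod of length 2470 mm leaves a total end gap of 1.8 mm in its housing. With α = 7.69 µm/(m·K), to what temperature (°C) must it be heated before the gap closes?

111 °C

α·L₀·ΔT = 1.8 mm ⇒ ΔT = 1.8 / (7.69×10⁻⁶ × 2470.0) = 94.77 K.
T = 15.9 + 94.77 = 110.7 °C.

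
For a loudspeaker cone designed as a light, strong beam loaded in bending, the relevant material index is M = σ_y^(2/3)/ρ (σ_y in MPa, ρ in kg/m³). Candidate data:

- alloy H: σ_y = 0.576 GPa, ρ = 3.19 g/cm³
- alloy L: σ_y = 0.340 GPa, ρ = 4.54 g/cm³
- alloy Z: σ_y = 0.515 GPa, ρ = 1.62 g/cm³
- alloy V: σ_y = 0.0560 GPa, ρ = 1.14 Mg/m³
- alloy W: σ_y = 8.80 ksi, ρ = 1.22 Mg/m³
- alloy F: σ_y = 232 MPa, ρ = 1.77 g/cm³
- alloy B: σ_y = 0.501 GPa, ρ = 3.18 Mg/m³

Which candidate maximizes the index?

alloy Z

Convert each candidate to consistent units, then evaluate M:
  alloy H: σ_y = 576.0 MPa, ρ = 3190 kg/m³
  alloy L: σ_y = 340.0 MPa, ρ = 4540 kg/m³
  alloy Z: σ_y = 515.0 MPa, ρ = 1620 kg/m³
  alloy V: σ_y = 56.00 MPa, ρ = 1140 kg/m³
  alloy W: σ_y = 60.67 MPa, ρ = 1220 kg/m³
  alloy F: σ_y = 232.0 MPa, ρ = 1770 kg/m³
  alloy B: σ_y = 501.0 MPa, ρ = 3180 kg/m³
  alloy Z: M = 39.7×10⁻³
  alloy H: M = 21.7×10⁻³
  alloy F: M = 21.3×10⁻³
  alloy B: M = 19.8×10⁻³
  alloy V: M = 12.8×10⁻³
  alloy W: M = 12.7×10⁻³
  alloy L: M = 10.7×10⁻³
Alloy Z ranks first.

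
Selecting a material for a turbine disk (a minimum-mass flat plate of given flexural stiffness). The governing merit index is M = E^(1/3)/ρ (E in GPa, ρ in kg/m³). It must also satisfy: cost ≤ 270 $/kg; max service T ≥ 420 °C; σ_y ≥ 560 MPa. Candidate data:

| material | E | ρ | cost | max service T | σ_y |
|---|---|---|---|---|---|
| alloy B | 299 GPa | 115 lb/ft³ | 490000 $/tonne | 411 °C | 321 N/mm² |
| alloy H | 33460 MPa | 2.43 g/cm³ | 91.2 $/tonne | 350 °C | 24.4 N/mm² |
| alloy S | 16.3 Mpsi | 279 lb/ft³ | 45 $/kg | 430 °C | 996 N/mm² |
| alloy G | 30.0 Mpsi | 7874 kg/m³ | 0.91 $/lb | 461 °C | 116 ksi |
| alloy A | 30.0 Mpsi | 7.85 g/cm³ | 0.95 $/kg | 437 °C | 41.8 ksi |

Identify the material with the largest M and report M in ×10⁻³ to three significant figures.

alloy S, M = 1.08×10⁻³

Screen on constraints: cost ≤ 270 $/kg; max service T ≥ 420 °C; σ_y ≥ 560 MPa. Survivors: alloy S, alloy G.
Convert each candidate to consistent units, then evaluate M:
  alloy S: E = 112.4 GPa, ρ = 4469 kg/m³
  alloy G: E = 206.8 GPa, ρ = 7874 kg/m³
  alloy S: M = 1.08×10⁻³
  alloy G: M = 0.751×10⁻³
The maximum is for alloy S.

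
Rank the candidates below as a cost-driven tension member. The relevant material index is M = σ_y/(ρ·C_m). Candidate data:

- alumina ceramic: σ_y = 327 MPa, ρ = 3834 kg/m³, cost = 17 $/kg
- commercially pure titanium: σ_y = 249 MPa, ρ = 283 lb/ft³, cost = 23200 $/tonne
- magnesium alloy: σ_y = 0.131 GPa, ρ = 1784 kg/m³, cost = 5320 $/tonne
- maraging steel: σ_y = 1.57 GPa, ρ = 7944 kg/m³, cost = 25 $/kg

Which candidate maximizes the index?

After converting to SI:
  alumina ceramic: σ_y = 327.0 MPa, ρ = 3834 kg/m³, cost = 17.00 $/kg
  commercially pure titanium: σ_y = 249.0 MPa, ρ = 4533 kg/m³, cost = 23.20 $/kg
  magnesium alloy: σ_y = 131.0 MPa, ρ = 1784 kg/m³, cost = 5.320 $/kg
  maraging steel: σ_y = 1570 MPa, ρ = 7944 kg/m³, cost = 25.00 $/kg
  magnesium alloy: M = 13.8 kN·m per $
  maraging steel: M = 7.91 kN·m per $
  alumina ceramic: M = 5.02 kN·m per $
  commercially pure titanium: M = 2.37 kN·m per $
Highest index: magnesium alloy.

magnesium alloy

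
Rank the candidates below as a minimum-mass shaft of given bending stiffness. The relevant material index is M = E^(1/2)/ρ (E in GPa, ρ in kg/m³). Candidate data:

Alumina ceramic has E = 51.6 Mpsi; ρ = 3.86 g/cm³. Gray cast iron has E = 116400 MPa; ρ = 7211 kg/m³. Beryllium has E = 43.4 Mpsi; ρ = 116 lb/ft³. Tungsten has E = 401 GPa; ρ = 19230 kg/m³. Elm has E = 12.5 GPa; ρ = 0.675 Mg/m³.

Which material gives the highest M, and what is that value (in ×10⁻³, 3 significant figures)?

beryllium, M = 9.31×10⁻³

Normalizing units and computing the index:
  alumina ceramic: E = 355.8 GPa, ρ = 3860 kg/m³
  gray cast iron: E = 116.4 GPa, ρ = 7211 kg/m³
  beryllium: E = 299.2 GPa, ρ = 1858 kg/m³
  tungsten: E = 401.0 GPa, ρ = 19230 kg/m³
  elm: E = 12.50 GPa, ρ = 675.0 kg/m³
  beryllium: M = 9.31×10⁻³
  elm: M = 5.24×10⁻³
  alumina ceramic: M = 4.89×10⁻³
  gray cast iron: M = 1.50×10⁻³
  tungsten: M = 1.04×10⁻³
The maximum is for beryllium.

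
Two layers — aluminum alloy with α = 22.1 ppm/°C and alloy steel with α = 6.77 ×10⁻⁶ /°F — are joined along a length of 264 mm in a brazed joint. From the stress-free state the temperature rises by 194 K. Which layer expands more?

aluminum alloy

alloy steel: α = 6.77×10⁻⁶/°F × 9/5 = 12.2×10⁻⁶/K.
α(aluminum alloy) = 22.1×10⁻⁶/K vs α(alloy steel) = 12.2×10⁻⁶/K.
Higher α expands more for the same ΔT: aluminum alloy.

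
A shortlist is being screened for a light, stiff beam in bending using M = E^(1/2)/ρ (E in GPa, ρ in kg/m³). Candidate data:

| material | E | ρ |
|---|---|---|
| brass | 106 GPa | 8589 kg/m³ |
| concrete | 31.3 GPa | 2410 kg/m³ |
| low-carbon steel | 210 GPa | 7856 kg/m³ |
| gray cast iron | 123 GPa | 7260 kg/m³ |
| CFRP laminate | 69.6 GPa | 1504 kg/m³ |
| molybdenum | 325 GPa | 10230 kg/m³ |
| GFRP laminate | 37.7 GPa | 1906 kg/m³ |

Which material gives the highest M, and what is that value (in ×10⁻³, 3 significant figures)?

CFRP laminate, M = 5.55×10⁻³

Evaluate M for each candidate:
  CFRP laminate: M = 5.55×10⁻³
  GFRP laminate: M = 3.22×10⁻³
  concrete: M = 2.32×10⁻³
  low-carbon steel: M = 1.84×10⁻³
  molybdenum: M = 1.76×10⁻³
  gray cast iron: M = 1.53×10⁻³
  brass: M = 1.20×10⁻³
The maximum is for CFRP laminate.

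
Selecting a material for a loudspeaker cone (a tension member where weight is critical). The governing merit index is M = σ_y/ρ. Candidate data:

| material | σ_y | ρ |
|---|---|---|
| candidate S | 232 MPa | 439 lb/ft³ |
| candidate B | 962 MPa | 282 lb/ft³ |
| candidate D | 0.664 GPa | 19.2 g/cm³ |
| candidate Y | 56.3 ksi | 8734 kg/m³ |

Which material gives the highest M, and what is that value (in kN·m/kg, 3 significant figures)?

candidate B, M = 213 kN·m/kg

Normalizing units and computing the index:
  candidate S: σ_y = 232.0 MPa, ρ = 7032 kg/m³
  candidate B: σ_y = 962.0 MPa, ρ = 4517 kg/m³
  candidate D: σ_y = 664.0 MPa, ρ = 19200 kg/m³
  candidate Y: σ_y = 388.2 MPa, ρ = 8734 kg/m³
  candidate B: M = 213 kN·m/kg
  candidate Y: M = 44.4 kN·m/kg
  candidate D: M = 34.6 kN·m/kg
  candidate S: M = 33.0 kN·m/kg
Candidate B ranks first.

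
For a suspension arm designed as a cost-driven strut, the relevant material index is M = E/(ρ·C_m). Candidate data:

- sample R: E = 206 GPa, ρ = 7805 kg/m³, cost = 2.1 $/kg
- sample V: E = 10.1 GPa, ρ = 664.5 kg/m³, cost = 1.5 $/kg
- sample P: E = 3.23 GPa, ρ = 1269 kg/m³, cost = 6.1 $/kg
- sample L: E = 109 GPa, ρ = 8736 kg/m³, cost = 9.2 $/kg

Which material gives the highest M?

sample R

Per-candidate index values:
  sample R: M = 12.6 MN·m per $
  sample V: M = 10.1 MN·m per $
  sample L: M = 1.36 MN·m per $
  sample P: M = 0.417 MN·m per $
Sample R ranks first.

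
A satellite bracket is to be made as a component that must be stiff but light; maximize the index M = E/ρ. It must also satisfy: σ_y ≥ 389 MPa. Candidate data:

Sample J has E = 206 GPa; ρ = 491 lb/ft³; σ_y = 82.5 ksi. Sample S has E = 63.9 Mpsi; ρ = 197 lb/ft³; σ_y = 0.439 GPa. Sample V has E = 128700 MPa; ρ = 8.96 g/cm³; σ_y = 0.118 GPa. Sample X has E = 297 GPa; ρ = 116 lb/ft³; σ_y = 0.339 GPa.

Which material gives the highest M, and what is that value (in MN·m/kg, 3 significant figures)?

Screen on constraints: σ_y ≥ 389 MPa. Survivors: sample J, sample S.
Putting every candidate on a common basis:
  sample J: E = 206.0 GPa, ρ = 7865 kg/m³
  sample S: E = 440.6 GPa, ρ = 3156 kg/m³
  sample S: M = 140 MN·m/kg
  sample J: M = 26.2 MN·m/kg
Highest index: sample S.

sample S, M = 140 MN·m/kg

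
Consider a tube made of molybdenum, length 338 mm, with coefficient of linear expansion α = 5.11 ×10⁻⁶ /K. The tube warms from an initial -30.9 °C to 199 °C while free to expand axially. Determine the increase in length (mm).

0.397 mm

ΔT = 199 − (-30.9) = 229.9 K.
ΔL = α·L₀·ΔT = 5.11×10⁻⁶ × 338 mm × 229.9 K = 0.397 mm.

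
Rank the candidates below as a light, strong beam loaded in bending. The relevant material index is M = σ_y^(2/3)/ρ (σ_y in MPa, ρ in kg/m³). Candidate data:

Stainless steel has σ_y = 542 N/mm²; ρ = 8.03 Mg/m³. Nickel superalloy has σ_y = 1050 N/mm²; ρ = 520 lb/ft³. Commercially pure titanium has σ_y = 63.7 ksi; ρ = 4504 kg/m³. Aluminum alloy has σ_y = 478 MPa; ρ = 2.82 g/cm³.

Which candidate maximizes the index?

aluminum alloy

Normalizing units and computing the index:
  stainless steel: σ_y = 542.0 MPa, ρ = 8030 kg/m³
  nickel superalloy: σ_y = 1050 MPa, ρ = 8330 kg/m³
  commercially pure titanium: σ_y = 439.2 MPa, ρ = 4504 kg/m³
  aluminum alloy: σ_y = 478.0 MPa, ρ = 2820 kg/m³
  aluminum alloy: M = 21.7×10⁻³
  commercially pure titanium: M = 12.8×10⁻³
  nickel superalloy: M = 12.4×10⁻³
  stainless steel: M = 8.28×10⁻³
Aluminum alloy ranks first.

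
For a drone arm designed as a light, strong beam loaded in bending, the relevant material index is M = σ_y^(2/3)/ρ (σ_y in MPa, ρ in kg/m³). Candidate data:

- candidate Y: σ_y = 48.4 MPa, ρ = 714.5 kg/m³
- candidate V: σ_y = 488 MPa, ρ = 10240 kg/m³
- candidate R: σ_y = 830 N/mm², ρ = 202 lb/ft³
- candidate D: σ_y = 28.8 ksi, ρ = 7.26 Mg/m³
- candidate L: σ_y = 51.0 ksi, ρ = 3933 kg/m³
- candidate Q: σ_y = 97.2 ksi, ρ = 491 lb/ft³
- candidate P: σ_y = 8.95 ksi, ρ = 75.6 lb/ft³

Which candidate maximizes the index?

candidate R

In SI units:
  candidate Y: σ_y = 48.40 MPa, ρ = 714.5 kg/m³
  candidate V: σ_y = 488.0 MPa, ρ = 10240 kg/m³
  candidate R: σ_y = 830.0 MPa, ρ = 3236 kg/m³
  candidate D: σ_y = 198.6 MPa, ρ = 7260 kg/m³
  candidate L: σ_y = 351.6 MPa, ρ = 3933 kg/m³
  candidate Q: σ_y = 670.2 MPa, ρ = 7865 kg/m³
  candidate P: σ_y = 61.71 MPa, ρ = 1211 kg/m³
  candidate R: M = 27.3×10⁻³
  candidate Y: M = 18.6×10⁻³
  candidate P: M = 12.9×10⁻³
  candidate L: M = 12.7×10⁻³
  candidate Q: M = 9.74×10⁻³
  candidate V: M = 6.05×10⁻³
  candidate D: M = 4.69×10⁻³
Highest index: candidate R.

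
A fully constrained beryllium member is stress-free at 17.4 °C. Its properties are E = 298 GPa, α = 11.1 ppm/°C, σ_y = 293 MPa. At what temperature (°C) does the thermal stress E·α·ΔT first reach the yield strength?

106 °C

E·α·ΔT = 293.0 MPa ⇒ ΔT = 293.0 / (298.0×10³ × 11.1×10⁻⁶) = 88.58 K.
T = 17.4 + 88.58 = 106.0 °C.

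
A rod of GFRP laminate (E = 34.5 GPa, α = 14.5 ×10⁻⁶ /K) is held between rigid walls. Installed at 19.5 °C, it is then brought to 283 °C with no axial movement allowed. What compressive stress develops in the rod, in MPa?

ΔT = 263.5 K. Constrained thermal stress σ = E·α·ΔT = 34.50×10³ MPa × 14.5×10⁻⁶ × 263.5 = 132 MPa (compressive).

132 MPa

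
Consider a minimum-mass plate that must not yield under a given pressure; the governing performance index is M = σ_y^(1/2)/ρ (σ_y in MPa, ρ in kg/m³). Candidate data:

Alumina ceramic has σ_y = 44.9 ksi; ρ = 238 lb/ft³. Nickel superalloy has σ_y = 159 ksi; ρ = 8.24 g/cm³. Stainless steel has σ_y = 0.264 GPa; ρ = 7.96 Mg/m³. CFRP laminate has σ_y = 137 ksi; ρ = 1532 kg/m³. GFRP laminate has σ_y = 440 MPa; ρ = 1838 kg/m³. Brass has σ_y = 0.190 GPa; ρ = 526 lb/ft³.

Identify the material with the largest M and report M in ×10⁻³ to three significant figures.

Putting every candidate on a common basis:
  alumina ceramic: σ_y = 309.6 MPa, ρ = 3812 kg/m³
  nickel superalloy: σ_y = 1096 MPa, ρ = 8240 kg/m³
  stainless steel: σ_y = 264.0 MPa, ρ = 7960 kg/m³
  CFRP laminate: σ_y = 944.6 MPa, ρ = 1532 kg/m³
  GFRP laminate: σ_y = 440.0 MPa, ρ = 1838 kg/m³
  brass: σ_y = 190.0 MPa, ρ = 8426 kg/m³
  CFRP laminate: M = 20.1×10⁻³
  GFRP laminate: M = 11.4×10⁻³
  alumina ceramic: M = 4.62×10⁻³
  nickel superalloy: M = 4.02×10⁻³
  stainless steel: M = 2.04×10⁻³
  brass: M = 1.64×10⁻³
The maximum is for CFRP laminate.

CFRP laminate, M = 20.1×10⁻³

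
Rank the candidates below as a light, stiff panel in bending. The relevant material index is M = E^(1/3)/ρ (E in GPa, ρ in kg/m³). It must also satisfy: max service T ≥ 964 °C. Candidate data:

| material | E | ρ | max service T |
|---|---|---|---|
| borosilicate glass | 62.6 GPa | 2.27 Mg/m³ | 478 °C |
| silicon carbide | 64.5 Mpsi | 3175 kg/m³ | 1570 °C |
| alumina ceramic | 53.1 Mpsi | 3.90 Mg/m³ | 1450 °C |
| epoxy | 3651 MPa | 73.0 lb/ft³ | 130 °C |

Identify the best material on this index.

silicon carbide

Screen on constraints: max service T ≥ 964 °C. Survivors: silicon carbide, alumina ceramic.
After converting to SI:
  silicon carbide: E = 444.7 GPa, ρ = 3175 kg/m³
  alumina ceramic: E = 366.1 GPa, ρ = 3900 kg/m³
  silicon carbide: M = 2.40×10⁻³
  alumina ceramic: M = 1.83×10⁻³
The maximum is for silicon carbide.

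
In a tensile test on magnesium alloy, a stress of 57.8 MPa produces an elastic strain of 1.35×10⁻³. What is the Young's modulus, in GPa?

42.8 GPa

E = σ/ε = 57.8 MPa / 1.35×10⁻³ = 42810 MPa = 42.8 GPa.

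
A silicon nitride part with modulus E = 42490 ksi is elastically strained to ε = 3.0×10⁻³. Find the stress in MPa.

879 MPa

E = 42490 ksi = 293.0 GPa.
σ = E·ε = 293000 MPa × 3.0×10⁻³ = 879 MPa.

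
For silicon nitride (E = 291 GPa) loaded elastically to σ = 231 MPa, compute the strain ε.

7.94×10⁻⁴

ε = σ/E = 231 / 291000 = 7.94×10⁻⁴.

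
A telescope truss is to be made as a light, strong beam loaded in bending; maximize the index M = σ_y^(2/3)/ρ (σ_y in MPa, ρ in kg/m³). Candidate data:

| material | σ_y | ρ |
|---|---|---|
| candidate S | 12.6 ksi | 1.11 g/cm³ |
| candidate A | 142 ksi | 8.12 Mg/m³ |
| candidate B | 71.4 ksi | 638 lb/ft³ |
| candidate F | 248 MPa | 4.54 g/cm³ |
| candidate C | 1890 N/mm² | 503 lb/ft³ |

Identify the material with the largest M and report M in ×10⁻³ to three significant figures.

candidate C, M = 19.0×10⁻³

In SI units:
  candidate S: σ_y = 86.87 MPa, ρ = 1110 kg/m³
  candidate A: σ_y = 979.1 MPa, ρ = 8120 kg/m³
  candidate B: σ_y = 492.3 MPa, ρ = 10220 kg/m³
  candidate F: σ_y = 248.0 MPa, ρ = 4540 kg/m³
  candidate C: σ_y = 1890 MPa, ρ = 8057 kg/m³
  candidate C: M = 19.0×10⁻³
  candidate S: M = 17.7×10⁻³
  candidate A: M = 12.1×10⁻³
  candidate F: M = 8.69×10⁻³
  candidate B: M = 6.10×10⁻³
Candidate C has the largest M.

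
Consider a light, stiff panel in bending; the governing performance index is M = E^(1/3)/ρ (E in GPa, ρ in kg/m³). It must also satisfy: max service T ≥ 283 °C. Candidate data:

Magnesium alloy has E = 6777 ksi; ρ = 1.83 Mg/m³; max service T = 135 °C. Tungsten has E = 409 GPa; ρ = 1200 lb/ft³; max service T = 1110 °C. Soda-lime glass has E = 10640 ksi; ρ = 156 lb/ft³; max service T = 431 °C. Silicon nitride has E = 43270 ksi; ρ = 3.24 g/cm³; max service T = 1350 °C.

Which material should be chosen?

silicon nitride

Screen on constraints: max service T ≥ 283 °C. Survivors: tungsten, soda-lime glass, silicon nitride.
Putting every candidate on a common basis:
  tungsten: E = 409.0 GPa, ρ = 19220 kg/m³
  soda-lime glass: E = 73.36 GPa, ρ = 2499 kg/m³
  silicon nitride: E = 298.3 GPa, ρ = 3240 kg/m³
  silicon nitride: M = 2.06×10⁻³
  soda-lime glass: M = 1.68×10⁻³
  tungsten: M = 0.386×10⁻³
The maximum is for silicon nitride.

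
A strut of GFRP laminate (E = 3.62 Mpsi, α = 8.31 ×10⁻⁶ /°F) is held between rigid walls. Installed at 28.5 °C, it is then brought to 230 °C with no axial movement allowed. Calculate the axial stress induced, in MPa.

E = 3.62 Mpsi = 24.96 GPa.
α = 8.31×10⁻⁶/°F × 9/5 = 15.0×10⁻⁶/K.
ΔT = 201.5 K. Constrained thermal stress σ = E·α·ΔT = 24.96×10³ MPa × 15.0×10⁻⁶ × 201.5 = 75.2 MPa (compressive).

75.2 MPa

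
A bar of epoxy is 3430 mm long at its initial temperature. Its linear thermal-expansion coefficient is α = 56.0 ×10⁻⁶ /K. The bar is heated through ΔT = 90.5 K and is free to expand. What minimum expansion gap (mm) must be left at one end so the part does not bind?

ΔL = α·L₀·ΔT = 56.0×10⁻⁶ × 3430 mm × 90.50 K = 17.4 mm.

17.4 mm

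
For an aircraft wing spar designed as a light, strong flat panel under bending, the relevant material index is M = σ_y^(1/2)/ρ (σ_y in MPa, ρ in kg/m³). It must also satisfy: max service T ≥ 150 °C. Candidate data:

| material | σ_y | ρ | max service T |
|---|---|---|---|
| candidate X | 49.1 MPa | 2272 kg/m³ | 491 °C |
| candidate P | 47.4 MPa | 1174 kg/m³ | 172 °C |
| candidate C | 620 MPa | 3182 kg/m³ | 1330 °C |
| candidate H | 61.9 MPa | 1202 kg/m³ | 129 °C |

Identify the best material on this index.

candidate C

Screen on constraints: max service T ≥ 150 °C. Survivors: candidate X, candidate P, candidate C.
Per-candidate index values:
  candidate C: M = 7.83×10⁻³
  candidate P: M = 5.86×10⁻³
  candidate X: M = 3.08×10⁻³
The maximum is for candidate C.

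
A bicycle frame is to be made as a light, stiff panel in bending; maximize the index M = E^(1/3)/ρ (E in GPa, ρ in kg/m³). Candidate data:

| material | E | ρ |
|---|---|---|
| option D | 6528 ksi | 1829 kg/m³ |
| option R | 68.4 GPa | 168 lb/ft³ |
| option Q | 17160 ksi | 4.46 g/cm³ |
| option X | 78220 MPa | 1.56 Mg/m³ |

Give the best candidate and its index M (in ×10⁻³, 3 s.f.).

Normalizing units and computing the index:
  option D: E = 45.01 GPa, ρ = 1829 kg/m³
  option R: E = 68.40 GPa, ρ = 2691 kg/m³
  option Q: E = 118.3 GPa, ρ = 4460 kg/m³
  option X: E = 78.22 GPa, ρ = 1560 kg/m³
  option X: M = 2.74×10⁻³
  option D: M = 1.94×10⁻³
  option R: M = 1.52×10⁻³
  option Q: M = 1.10×10⁻³
Highest index: option X.

option X, M = 2.74×10⁻³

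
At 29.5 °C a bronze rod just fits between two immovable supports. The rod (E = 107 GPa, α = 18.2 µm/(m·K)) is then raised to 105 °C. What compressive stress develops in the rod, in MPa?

147 MPa

ΔT = 75.50 K. Constrained thermal stress σ = E·α·ΔT = 107.0×10³ MPa × 18.2×10⁻⁶ × 75.50 = 147 MPa (compressive).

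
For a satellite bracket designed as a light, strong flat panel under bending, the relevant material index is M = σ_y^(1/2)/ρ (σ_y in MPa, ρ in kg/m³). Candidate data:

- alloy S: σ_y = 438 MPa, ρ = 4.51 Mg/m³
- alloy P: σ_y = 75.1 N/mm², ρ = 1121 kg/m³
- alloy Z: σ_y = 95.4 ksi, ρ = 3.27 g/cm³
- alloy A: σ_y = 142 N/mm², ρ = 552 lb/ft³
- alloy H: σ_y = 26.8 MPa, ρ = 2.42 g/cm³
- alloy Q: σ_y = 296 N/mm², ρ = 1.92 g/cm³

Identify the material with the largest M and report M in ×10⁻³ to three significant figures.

Putting every candidate on a common basis:
  alloy S: σ_y = 438.0 MPa, ρ = 4510 kg/m³
  alloy P: σ_y = 75.10 MPa, ρ = 1121 kg/m³
  alloy Z: σ_y = 657.8 MPa, ρ = 3270 kg/m³
  alloy A: σ_y = 142.0 MPa, ρ = 8842 kg/m³
  alloy H: σ_y = 26.80 MPa, ρ = 2420 kg/m³
  alloy Q: σ_y = 296.0 MPa, ρ = 1920 kg/m³
  alloy Q: M = 8.96×10⁻³
  alloy Z: M = 7.84×10⁻³
  alloy P: M = 7.73×10⁻³
  alloy S: M = 4.64×10⁻³
  alloy H: M = 2.14×10⁻³
  alloy A: M = 1.35×10⁻³
Alloy Q has the largest M.

alloy Q, M = 8.96×10⁻³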